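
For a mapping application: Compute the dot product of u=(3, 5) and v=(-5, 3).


u . v = u_x*v_x + u_y*v_y = 3*(-5) + 5*3
= (-15) + 15 = 0

0


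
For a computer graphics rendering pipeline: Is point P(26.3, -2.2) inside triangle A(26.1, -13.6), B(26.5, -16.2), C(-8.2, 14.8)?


Cross products: AB x AP = 5.08, BC x BP = -479.6, CA x CP = 396.7
All same sign? no

No, outside


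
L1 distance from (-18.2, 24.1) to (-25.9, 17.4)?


|(-18.2)-(-25.9)| + |24.1-17.4| = 7.7 + 6.7 = 14.4

14.4


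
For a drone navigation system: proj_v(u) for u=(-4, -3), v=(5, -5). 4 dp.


u.v = -5, |v| = sqrt(50) = 7.0711
Scalar projection = u.v / |v| = -5 / sqrt(50) = -0.7071

-0.7071


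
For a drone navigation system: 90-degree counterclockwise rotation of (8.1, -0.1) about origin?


90° CCW: (x,y) -> (-y, x)
(8.1,-0.1) -> (0.1, 8.1)

(0.1, 8.1)


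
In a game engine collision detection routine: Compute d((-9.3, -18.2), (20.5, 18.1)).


dx=29.8, dy=36.3
d^2 = 29.8^2 + 36.3^2 = 2205.73
d = sqrt(2205.73) = 46.9652

46.9652


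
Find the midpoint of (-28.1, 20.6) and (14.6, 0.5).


M = (((-28.1)+14.6)/2, (20.6+0.5)/2)
= (-6.75, 10.55)

(-6.75, 10.55)


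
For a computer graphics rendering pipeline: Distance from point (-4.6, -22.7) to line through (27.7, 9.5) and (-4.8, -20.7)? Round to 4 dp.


|cross product| = 71.04
|line direction| = sqrt(1968.29) = 44.3654
Distance = 71.04/sqrt(1968.29) = 1.6012

1.6012


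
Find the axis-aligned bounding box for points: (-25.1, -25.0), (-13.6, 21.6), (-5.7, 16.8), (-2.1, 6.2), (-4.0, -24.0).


x range: [-25.1, -2.1]
y range: [-25, 21.6]
Bounding box: (-25.1,-25) to (-2.1,21.6)

(-25.1,-25) to (-2.1,21.6)


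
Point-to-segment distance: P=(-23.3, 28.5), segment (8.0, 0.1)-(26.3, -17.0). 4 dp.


Project P onto AB: t = 0 (clamped to [0,1])
Closest point on segment: (8, 0.1)
Distance: 42.2641

42.2641


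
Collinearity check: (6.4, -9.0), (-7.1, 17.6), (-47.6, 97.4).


Cross product: ((-7.1)-6.4)*(97.4-(-9)) - (17.6-(-9))*((-47.6)-6.4)
= 0

Yes, collinear


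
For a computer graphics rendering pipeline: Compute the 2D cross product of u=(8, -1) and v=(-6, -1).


u x v = u_x*v_y - u_y*v_x = 8*(-1) - (-1)*(-6)
= (-8) - 6 = -14

-14


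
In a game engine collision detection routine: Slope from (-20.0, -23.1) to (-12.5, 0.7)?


slope = (y2-y1)/(x2-x1) = (0.7-(-23.1))/((-12.5)-(-20)) = 23.8/7.5 = 3.1733

3.1733


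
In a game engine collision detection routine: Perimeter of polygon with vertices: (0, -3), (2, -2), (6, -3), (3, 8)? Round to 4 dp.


Sides: (0, -3)->(2, -2): sqrt(5) = 2.236068, (2, -2)->(6, -3): sqrt(17) = 4.123106, (6, -3)->(3, 8): sqrt(130) = 11.401754, (3, 8)->(0, -3): sqrt(130) = 11.401754
Sum = 29.162682
Perimeter = 29.1627

29.1627


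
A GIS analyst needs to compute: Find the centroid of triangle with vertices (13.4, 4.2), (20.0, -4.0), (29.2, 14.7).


Centroid = ((x_A+x_B+x_C)/3, (y_A+y_B+y_C)/3)
= ((13.4+20+29.2)/3, (4.2+(-4)+14.7)/3)
= (20.8667, 4.9667)

(20.8667, 4.9667)


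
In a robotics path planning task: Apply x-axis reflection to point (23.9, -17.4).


Reflection over x-axis: (x,y) -> (x,-y)
(23.9, -17.4) -> (23.9, 17.4)

(23.9, 17.4)


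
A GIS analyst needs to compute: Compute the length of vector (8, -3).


|u| = sqrt(8^2 + (-3)^2) = sqrt(73) = 8.544

8.544


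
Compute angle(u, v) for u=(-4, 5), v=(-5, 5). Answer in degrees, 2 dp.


u.v = 45, |u| = sqrt(41) = 6.4031, |v| = sqrt(50) = 7.0711
cos(theta) = u.v/(|u||v|) = 45/sqrt(2050) = 0.993884
theta = acos(0.993884) = 6.34 degrees

6.34 degrees


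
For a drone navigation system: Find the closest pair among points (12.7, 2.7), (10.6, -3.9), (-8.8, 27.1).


d(P0,P1) = 6.926, d(P0,P2) = 32.5209, d(P1,P2) = 36.5699
Closest: P0 and P1

Closest pair: (12.7, 2.7) and (10.6, -3.9), distance = 6.926


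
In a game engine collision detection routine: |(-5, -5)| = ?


|u| = sqrt((-5)^2 + (-5)^2) = sqrt(50) = 7.0711

7.0711


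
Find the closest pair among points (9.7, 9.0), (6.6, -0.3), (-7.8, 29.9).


d(P0,P1) = 9.8031, d(P0,P2) = 27.2591, d(P1,P2) = 33.4574
Closest: P0 and P1

Closest pair: (9.7, 9.0) and (6.6, -0.3), distance = 9.8031


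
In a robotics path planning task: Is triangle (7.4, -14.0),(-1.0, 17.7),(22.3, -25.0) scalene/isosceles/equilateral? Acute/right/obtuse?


Side lengths squared: AB^2=1075.45, BC^2=2366.18, CA^2=343.01
Sorted: [343.01, 1075.45, 2366.18]
By sides: Scalene, By angles: Obtuse

Scalene, Obtuse


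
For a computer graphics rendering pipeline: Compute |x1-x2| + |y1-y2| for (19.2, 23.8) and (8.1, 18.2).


|19.2-8.1| + |23.8-18.2| = 11.1 + 5.6 = 16.7

16.7


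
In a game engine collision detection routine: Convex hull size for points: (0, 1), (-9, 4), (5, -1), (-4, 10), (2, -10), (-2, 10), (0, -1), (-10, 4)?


Convex hull vertices (CCW): (-10, 4), (2, -10), (5, -1), (-2, 10), (-4, 10)
Count = 5

5


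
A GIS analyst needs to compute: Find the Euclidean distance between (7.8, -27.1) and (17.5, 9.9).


dx=9.7, dy=37
d^2 = 9.7^2 + 37^2 = 1463.09
d = sqrt(1463.09) = 38.2504

38.2504


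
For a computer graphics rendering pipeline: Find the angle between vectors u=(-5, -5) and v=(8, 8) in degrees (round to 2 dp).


u.v = -80, |u| = sqrt(50) = 7.0711, |v| = sqrt(128) = 11.3137
cos(theta) = u.v/(|u||v|) = -80/sqrt(6400) = -1
theta = acos(-1) = 180 degrees

180 degrees


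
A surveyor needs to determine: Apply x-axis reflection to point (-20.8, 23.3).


Reflection over x-axis: (x,y) -> (x,-y)
(-20.8, 23.3) -> (-20.8, -23.3)

(-20.8, -23.3)


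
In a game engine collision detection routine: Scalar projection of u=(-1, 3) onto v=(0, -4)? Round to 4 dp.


u.v = -12, |v| = sqrt(16) = 4
Scalar projection = u.v / |v| = -12 / sqrt(16) = -3

-3


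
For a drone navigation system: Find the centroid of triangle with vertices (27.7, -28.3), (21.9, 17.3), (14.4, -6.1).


Centroid = ((x_A+x_B+x_C)/3, (y_A+y_B+y_C)/3)
= ((27.7+21.9+14.4)/3, ((-28.3)+17.3+(-6.1))/3)
= (21.3333, -5.7)

(21.3333, -5.7)


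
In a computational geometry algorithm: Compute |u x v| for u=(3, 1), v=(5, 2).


|u x v| = |3*2 - 1*5|
= |6 - 5| = 1

1


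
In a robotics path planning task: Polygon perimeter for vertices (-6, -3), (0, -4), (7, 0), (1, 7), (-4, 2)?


Sides: (-6, -3)->(0, -4): sqrt(37) = 6.082763, (0, -4)->(7, 0): sqrt(65) = 8.062258, (7, 0)->(1, 7): sqrt(85) = 9.219544, (1, 7)->(-4, 2): sqrt(50) = 7.071068, (-4, 2)->(-6, -3): sqrt(29) = 5.385165
Sum = 35.820798
Perimeter = 35.8208

35.8208


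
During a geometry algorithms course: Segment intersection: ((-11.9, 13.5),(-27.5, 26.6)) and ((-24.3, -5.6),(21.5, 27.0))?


Cross products: d1=470.54, d2=1579.08, d3=460.4, d4=-648.14
d1*d2 < 0 and d3*d4 < 0? no

No, they don't intersect


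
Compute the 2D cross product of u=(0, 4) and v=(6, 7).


u x v = u_x*v_y - u_y*v_x = 0*7 - 4*6
= 0 - 24 = -24

-24


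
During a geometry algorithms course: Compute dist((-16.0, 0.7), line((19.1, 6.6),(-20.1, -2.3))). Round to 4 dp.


|cross product| = 81.11
|line direction| = sqrt(1615.85) = 40.1976
Distance = 81.11/sqrt(1615.85) = 2.0178

2.0178


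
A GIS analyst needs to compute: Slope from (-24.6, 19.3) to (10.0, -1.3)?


slope = (y2-y1)/(x2-x1) = ((-1.3)-19.3)/(10-(-24.6)) = (-20.6)/34.6 = -0.5954

-0.5954


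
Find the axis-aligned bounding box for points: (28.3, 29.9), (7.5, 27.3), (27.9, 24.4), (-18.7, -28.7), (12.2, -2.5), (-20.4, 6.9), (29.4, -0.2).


x range: [-20.4, 29.4]
y range: [-28.7, 29.9]
Bounding box: (-20.4,-28.7) to (29.4,29.9)

(-20.4,-28.7) to (29.4,29.9)


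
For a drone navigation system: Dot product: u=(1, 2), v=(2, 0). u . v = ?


u . v = u_x*v_x + u_y*v_y = 1*2 + 2*0
= 2 + 0 = 2

2


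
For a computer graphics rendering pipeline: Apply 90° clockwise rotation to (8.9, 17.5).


90° CW: (x,y) -> (y, -x)
(8.9,17.5) -> (17.5, -8.9)

(17.5, -8.9)


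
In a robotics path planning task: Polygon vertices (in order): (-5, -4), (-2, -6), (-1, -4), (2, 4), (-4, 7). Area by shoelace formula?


Shoelace sum: ((-5)*(-6) - (-2)*(-4)) + ((-2)*(-4) - (-1)*(-6)) + ((-1)*4 - 2*(-4)) + (2*7 - (-4)*4) + ((-4)*(-4) - (-5)*7)
= 109
Area = |109|/2 = 54.5

54.5


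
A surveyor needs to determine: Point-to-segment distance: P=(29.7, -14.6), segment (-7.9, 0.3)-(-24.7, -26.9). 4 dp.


Project P onto AB: t = 0 (clamped to [0,1])
Closest point on segment: (-7.9, 0.3)
Distance: 40.4447

40.4447


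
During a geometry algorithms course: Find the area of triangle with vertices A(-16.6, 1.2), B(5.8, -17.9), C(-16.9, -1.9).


Area = |x_A(y_B-y_C) + x_B(y_C-y_A) + x_C(y_A-y_B)|/2
= |265.6 + (-17.98) + (-322.79)|/2
= 75.17/2 = 37.585

37.585


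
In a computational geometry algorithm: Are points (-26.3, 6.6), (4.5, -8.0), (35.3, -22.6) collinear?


Cross product: (4.5-(-26.3))*((-22.6)-6.6) - ((-8)-6.6)*(35.3-(-26.3))
= 0

Yes, collinear


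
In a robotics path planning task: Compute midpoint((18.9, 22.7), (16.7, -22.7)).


M = ((18.9+16.7)/2, (22.7+(-22.7))/2)
= (17.8, 0)

(17.8, 0)


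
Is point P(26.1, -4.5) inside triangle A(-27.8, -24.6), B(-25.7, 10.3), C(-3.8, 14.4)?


Cross products: AB x AP = -1838.9, BC x BP = -536.5, CA x CP = 1619.7
All same sign? no

No, outside


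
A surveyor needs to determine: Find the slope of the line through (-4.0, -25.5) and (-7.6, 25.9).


slope = (y2-y1)/(x2-x1) = (25.9-(-25.5))/((-7.6)-(-4)) = 51.4/(-3.6) = -14.2778

-14.2778


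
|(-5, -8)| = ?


|u| = sqrt((-5)^2 + (-8)^2) = sqrt(89) = 9.434

9.434


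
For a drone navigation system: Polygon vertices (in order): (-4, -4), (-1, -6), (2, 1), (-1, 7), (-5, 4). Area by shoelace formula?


Shoelace sum: ((-4)*(-6) - (-1)*(-4)) + ((-1)*1 - 2*(-6)) + (2*7 - (-1)*1) + ((-1)*4 - (-5)*7) + ((-5)*(-4) - (-4)*4)
= 113
Area = |113|/2 = 56.5

56.5


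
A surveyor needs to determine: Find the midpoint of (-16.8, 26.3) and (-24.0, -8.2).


M = (((-16.8)+(-24))/2, (26.3+(-8.2))/2)
= (-20.4, 9.05)

(-20.4, 9.05)


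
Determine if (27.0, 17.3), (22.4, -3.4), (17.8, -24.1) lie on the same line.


Cross product: (22.4-27)*((-24.1)-17.3) - ((-3.4)-17.3)*(17.8-27)
= 0

Yes, collinear


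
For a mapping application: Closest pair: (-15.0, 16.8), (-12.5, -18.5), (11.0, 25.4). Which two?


d(P0,P1) = 35.3884, d(P0,P2) = 27.3854, d(P1,P2) = 49.7942
Closest: P0 and P2

Closest pair: (-15.0, 16.8) and (11.0, 25.4), distance = 27.3854


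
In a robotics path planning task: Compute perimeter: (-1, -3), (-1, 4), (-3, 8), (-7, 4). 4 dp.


Sides: (-1, -3)->(-1, 4): sqrt(49) = 7, (-1, 4)->(-3, 8): sqrt(20) = 4.472136, (-3, 8)->(-7, 4): sqrt(32) = 5.656854, (-7, 4)->(-1, -3): sqrt(85) = 9.219544
Sum = 26.348534
Perimeter = 26.3485

26.3485


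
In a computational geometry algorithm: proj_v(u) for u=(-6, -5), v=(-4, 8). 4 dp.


u.v = -16, |v| = sqrt(80) = 8.9443
Scalar projection = u.v / |v| = -16 / sqrt(80) = -1.7889

-1.7889


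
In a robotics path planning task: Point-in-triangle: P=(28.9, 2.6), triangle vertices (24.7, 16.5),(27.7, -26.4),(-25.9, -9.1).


Cross products: AB x AP = 138.48, BC x BP = -1575.16, CA x CP = -810.86
All same sign? no

No, outside


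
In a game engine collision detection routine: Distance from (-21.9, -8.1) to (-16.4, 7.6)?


dx=5.5, dy=15.7
d^2 = 5.5^2 + 15.7^2 = 276.74
d = sqrt(276.74) = 16.6355

16.6355


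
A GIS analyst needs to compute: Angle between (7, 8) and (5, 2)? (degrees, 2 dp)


u.v = 51, |u| = sqrt(113) = 10.6301, |v| = sqrt(29) = 5.3852
cos(theta) = u.v/(|u||v|) = 51/sqrt(3277) = 0.890906
theta = acos(0.890906) = 27.01 degrees

27.01 degrees


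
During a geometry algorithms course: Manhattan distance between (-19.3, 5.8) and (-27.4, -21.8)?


|(-19.3)-(-27.4)| + |5.8-(-21.8)| = 8.1 + 27.6 = 35.7

35.7


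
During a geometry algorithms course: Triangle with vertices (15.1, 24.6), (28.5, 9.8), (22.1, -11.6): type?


Side lengths squared: AB^2=398.6, BC^2=498.92, CA^2=1359.44
Sorted: [398.6, 498.92, 1359.44]
By sides: Scalene, By angles: Obtuse

Scalene, Obtuse


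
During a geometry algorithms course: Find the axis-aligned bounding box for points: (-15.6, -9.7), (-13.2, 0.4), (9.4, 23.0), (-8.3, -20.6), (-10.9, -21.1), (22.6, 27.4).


x range: [-15.6, 22.6]
y range: [-21.1, 27.4]
Bounding box: (-15.6,-21.1) to (22.6,27.4)

(-15.6,-21.1) to (22.6,27.4)


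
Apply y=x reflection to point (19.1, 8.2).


Reflection over y=x: (x,y) -> (y,x)
(19.1, 8.2) -> (8.2, 19.1)

(8.2, 19.1)


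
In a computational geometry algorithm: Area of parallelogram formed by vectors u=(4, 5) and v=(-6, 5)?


|u x v| = |4*5 - 5*(-6)|
= |20 - (-30)| = 50

50


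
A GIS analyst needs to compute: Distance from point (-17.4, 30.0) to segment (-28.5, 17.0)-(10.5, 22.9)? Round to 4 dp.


Project P onto AB: t = 0.3275 (clamped to [0,1])
Closest point on segment: (-15.7257, 18.9325)
Distance: 11.1934

11.1934


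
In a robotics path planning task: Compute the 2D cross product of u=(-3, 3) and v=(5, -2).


u x v = u_x*v_y - u_y*v_x = (-3)*(-2) - 3*5
= 6 - 15 = -9

-9


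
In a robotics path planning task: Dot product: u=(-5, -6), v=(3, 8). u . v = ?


u . v = u_x*v_x + u_y*v_y = (-5)*3 + (-6)*8
= (-15) + (-48) = -63

-63


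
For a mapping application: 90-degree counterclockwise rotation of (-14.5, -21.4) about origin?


90° CCW: (x,y) -> (-y, x)
(-14.5,-21.4) -> (21.4, -14.5)

(21.4, -14.5)


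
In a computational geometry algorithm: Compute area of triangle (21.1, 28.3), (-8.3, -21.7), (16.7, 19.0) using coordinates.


Area = |x_A(y_B-y_C) + x_B(y_C-y_A) + x_C(y_A-y_B)|/2
= |(-858.77) + 77.19 + 835|/2
= 53.42/2 = 26.71

26.71


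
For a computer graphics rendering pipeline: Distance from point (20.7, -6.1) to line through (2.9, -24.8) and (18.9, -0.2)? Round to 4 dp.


|cross product| = 138.68
|line direction| = sqrt(861.16) = 29.3455
Distance = 138.68/sqrt(861.16) = 4.7258

4.7258


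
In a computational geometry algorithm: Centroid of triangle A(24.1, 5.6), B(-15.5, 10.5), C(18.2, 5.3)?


Centroid = ((x_A+x_B+x_C)/3, (y_A+y_B+y_C)/3)
= ((24.1+(-15.5)+18.2)/3, (5.6+10.5+5.3)/3)
= (8.9333, 7.1333)

(8.9333, 7.1333)


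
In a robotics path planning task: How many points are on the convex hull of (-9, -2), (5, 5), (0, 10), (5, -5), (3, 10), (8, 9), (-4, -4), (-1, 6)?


Convex hull vertices (CCW): (-9, -2), (-4, -4), (5, -5), (8, 9), (3, 10), (0, 10)
Count = 6

6


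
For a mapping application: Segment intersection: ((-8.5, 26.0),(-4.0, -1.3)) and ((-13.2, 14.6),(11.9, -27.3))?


Cross products: d1=483.07, d2=-13.61, d3=-179.61, d4=317.07
d1*d2 < 0 and d3*d4 < 0? yes

Yes, they intersect


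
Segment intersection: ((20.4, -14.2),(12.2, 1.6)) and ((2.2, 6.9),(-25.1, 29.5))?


Cross products: d1=164.71, d2=-81.31, d3=114.54, d4=360.56
d1*d2 < 0 and d3*d4 < 0? no

No, they don't intersect


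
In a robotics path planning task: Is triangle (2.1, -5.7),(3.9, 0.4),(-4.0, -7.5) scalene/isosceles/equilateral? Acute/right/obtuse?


Side lengths squared: AB^2=40.45, BC^2=124.82, CA^2=40.45
Sorted: [40.45, 40.45, 124.82]
By sides: Isosceles, By angles: Obtuse

Isosceles, Obtuse


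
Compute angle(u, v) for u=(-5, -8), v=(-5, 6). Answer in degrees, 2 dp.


u.v = -23, |u| = sqrt(89) = 9.434, |v| = sqrt(61) = 7.8102
cos(theta) = u.v/(|u||v|) = -23/sqrt(5429) = -0.312153
theta = acos(-0.312153) = 108.19 degrees

108.19 degrees


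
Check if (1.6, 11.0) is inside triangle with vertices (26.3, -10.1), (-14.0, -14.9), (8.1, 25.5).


Cross products: AB x AP = -968.89, BC x BP = -57.85, CA x CP = -495.3
All same sign? yes

Yes, inside


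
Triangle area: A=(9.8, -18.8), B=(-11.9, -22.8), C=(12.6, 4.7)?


Area = |x_A(y_B-y_C) + x_B(y_C-y_A) + x_C(y_A-y_B)|/2
= |(-269.5) + (-279.65) + 50.4|/2
= 498.75/2 = 249.375

249.375


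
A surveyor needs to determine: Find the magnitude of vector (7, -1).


|u| = sqrt(7^2 + (-1)^2) = sqrt(50) = 7.0711

7.0711


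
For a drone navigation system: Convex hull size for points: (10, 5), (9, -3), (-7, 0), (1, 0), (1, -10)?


Convex hull vertices (CCW): (-7, 0), (1, -10), (9, -3), (10, 5)
Count = 4

4


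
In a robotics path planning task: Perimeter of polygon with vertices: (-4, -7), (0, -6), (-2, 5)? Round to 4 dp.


Sides: (-4, -7)->(0, -6): sqrt(17) = 4.123106, (0, -6)->(-2, 5): sqrt(125) = 11.18034, (-2, 5)->(-4, -7): sqrt(148) = 12.165525
Sum = 27.468971
Perimeter = 27.469

27.469


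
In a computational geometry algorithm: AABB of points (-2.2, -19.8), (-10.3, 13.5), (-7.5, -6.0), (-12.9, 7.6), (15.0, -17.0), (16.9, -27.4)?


x range: [-12.9, 16.9]
y range: [-27.4, 13.5]
Bounding box: (-12.9,-27.4) to (16.9,13.5)

(-12.9,-27.4) to (16.9,13.5)


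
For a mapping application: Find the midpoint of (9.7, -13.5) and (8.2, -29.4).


M = ((9.7+8.2)/2, ((-13.5)+(-29.4))/2)
= (8.95, -21.45)

(8.95, -21.45)


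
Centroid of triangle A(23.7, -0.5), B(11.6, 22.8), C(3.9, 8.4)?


Centroid = ((x_A+x_B+x_C)/3, (y_A+y_B+y_C)/3)
= ((23.7+11.6+3.9)/3, ((-0.5)+22.8+8.4)/3)
= (13.0667, 10.2333)

(13.0667, 10.2333)


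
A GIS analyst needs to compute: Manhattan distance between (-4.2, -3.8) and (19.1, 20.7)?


|(-4.2)-19.1| + |(-3.8)-20.7| = 23.3 + 24.5 = 47.8

47.8


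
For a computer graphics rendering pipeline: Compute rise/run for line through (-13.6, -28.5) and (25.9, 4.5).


slope = (y2-y1)/(x2-x1) = (4.5-(-28.5))/(25.9-(-13.6)) = 33/39.5 = 0.8354

0.8354


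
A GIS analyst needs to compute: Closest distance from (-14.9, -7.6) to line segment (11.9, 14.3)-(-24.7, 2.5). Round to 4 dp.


Project P onto AB: t = 0.838 (clamped to [0,1])
Closest point on segment: (-18.7724, 4.4111)
Distance: 12.6199

12.6199


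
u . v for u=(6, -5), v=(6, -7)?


u . v = u_x*v_x + u_y*v_y = 6*6 + (-5)*(-7)
= 36 + 35 = 71

71


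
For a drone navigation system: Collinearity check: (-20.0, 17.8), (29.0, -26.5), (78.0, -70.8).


Cross product: (29-(-20))*((-70.8)-17.8) - ((-26.5)-17.8)*(78-(-20))
= 0

Yes, collinear


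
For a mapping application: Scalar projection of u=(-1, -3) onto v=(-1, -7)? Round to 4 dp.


u.v = 22, |v| = sqrt(50) = 7.0711
Scalar projection = u.v / |v| = 22 / sqrt(50) = 3.1113

3.1113


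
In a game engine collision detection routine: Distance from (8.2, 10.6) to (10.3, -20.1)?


dx=2.1, dy=-30.7
d^2 = 2.1^2 + (-30.7)^2 = 946.9
d = sqrt(946.9) = 30.7717

30.7717


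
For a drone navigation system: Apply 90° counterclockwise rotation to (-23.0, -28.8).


90° CCW: (x,y) -> (-y, x)
(-23,-28.8) -> (28.8, -23)

(28.8, -23)


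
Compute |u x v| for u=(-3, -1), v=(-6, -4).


|u x v| = |(-3)*(-4) - (-1)*(-6)|
= |12 - 6| = 6

6


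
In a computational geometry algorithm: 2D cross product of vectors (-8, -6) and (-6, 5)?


u x v = u_x*v_y - u_y*v_x = (-8)*5 - (-6)*(-6)
= (-40) - 36 = -76

-76


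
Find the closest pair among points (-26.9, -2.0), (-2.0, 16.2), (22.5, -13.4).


d(P0,P1) = 30.8423, d(P0,P2) = 50.6983, d(P1,P2) = 38.4241
Closest: P0 and P1

Closest pair: (-26.9, -2.0) and (-2.0, 16.2), distance = 30.8423


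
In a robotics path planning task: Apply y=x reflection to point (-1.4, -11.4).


Reflection over y=x: (x,y) -> (y,x)
(-1.4, -11.4) -> (-11.4, -1.4)

(-11.4, -1.4)


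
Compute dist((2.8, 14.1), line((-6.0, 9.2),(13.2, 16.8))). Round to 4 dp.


|cross product| = 27.2
|line direction| = sqrt(426.4) = 20.6495
Distance = 27.2/sqrt(426.4) = 1.3172

1.3172


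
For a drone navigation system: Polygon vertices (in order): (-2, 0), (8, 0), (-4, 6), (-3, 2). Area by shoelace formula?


Shoelace sum: ((-2)*0 - 8*0) + (8*6 - (-4)*0) + ((-4)*2 - (-3)*6) + ((-3)*0 - (-2)*2)
= 62
Area = |62|/2 = 31

31


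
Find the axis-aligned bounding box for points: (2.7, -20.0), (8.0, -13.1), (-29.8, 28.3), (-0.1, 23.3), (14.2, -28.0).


x range: [-29.8, 14.2]
y range: [-28, 28.3]
Bounding box: (-29.8,-28) to (14.2,28.3)

(-29.8,-28) to (14.2,28.3)


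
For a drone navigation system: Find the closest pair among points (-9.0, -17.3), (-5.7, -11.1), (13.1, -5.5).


d(P0,P1) = 7.0235, d(P0,P2) = 25.0529, d(P1,P2) = 19.6163
Closest: P0 and P1

Closest pair: (-9.0, -17.3) and (-5.7, -11.1), distance = 7.0235


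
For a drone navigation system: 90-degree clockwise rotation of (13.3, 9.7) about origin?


90° CW: (x,y) -> (y, -x)
(13.3,9.7) -> (9.7, -13.3)

(9.7, -13.3)


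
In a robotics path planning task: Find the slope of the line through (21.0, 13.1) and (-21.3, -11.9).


slope = (y2-y1)/(x2-x1) = ((-11.9)-13.1)/((-21.3)-21) = (-25)/(-42.3) = 0.591

0.591


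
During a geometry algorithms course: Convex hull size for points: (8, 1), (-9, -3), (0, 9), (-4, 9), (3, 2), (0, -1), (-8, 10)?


Convex hull vertices (CCW): (-9, -3), (0, -1), (8, 1), (0, 9), (-8, 10)
Count = 5

5


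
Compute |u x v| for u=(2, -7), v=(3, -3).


|u x v| = |2*(-3) - (-7)*3|
= |(-6) - (-21)| = 15

15


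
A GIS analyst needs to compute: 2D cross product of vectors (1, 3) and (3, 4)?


u x v = u_x*v_y - u_y*v_x = 1*4 - 3*3
= 4 - 9 = -5

-5


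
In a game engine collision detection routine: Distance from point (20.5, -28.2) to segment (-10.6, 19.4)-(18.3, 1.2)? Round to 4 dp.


Project P onto AB: t = 1 (clamped to [0,1])
Closest point on segment: (18.3, 1.2)
Distance: 29.4822

29.4822


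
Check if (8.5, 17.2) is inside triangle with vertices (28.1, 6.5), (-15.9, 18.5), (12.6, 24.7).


Cross products: AB x AP = -235.6, BC x BP = -188.33, CA x CP = -190.87
All same sign? yes

Yes, inside


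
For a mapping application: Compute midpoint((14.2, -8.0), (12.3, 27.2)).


M = ((14.2+12.3)/2, ((-8)+27.2)/2)
= (13.25, 9.6)

(13.25, 9.6)


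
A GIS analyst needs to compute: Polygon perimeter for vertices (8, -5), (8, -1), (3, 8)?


Sides: (8, -5)->(8, -1): sqrt(16) = 4, (8, -1)->(3, 8): sqrt(106) = 10.29563, (3, 8)->(8, -5): sqrt(194) = 13.928388
Sum = 28.224018
Perimeter = 28.224

28.224


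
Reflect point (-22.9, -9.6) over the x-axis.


Reflection over x-axis: (x,y) -> (x,-y)
(-22.9, -9.6) -> (-22.9, 9.6)

(-22.9, 9.6)


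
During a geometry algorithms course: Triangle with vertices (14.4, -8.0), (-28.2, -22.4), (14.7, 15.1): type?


Side lengths squared: AB^2=2022.12, BC^2=3246.66, CA^2=533.7
Sorted: [533.7, 2022.12, 3246.66]
By sides: Scalene, By angles: Obtuse

Scalene, Obtuse


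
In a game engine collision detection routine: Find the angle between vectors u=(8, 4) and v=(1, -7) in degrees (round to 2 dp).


u.v = -20, |u| = sqrt(80) = 8.9443, |v| = sqrt(50) = 7.0711
cos(theta) = u.v/(|u||v|) = -20/sqrt(4000) = -0.316228
theta = acos(-0.316228) = 108.43 degrees

108.43 degrees


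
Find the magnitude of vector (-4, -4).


|u| = sqrt((-4)^2 + (-4)^2) = sqrt(32) = 5.6569

5.6569


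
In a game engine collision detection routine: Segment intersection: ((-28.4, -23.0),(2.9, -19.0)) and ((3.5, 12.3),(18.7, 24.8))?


Cross products: d1=-137.81, d2=-468.26, d3=977.29, d4=1307.74
d1*d2 < 0 and d3*d4 < 0? no

No, they don't intersect


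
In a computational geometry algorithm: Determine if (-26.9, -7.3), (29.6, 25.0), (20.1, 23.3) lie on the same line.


Cross product: (29.6-(-26.9))*(23.3-(-7.3)) - (25-(-7.3))*(20.1-(-26.9))
= 210.8

No, not collinear


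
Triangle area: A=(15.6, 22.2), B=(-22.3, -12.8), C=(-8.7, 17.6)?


Area = |x_A(y_B-y_C) + x_B(y_C-y_A) + x_C(y_A-y_B)|/2
= |(-474.24) + 102.58 + (-304.5)|/2
= 676.16/2 = 338.08

338.08


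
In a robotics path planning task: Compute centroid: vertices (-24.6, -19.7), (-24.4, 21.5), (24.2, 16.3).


Centroid = ((x_A+x_B+x_C)/3, (y_A+y_B+y_C)/3)
= (((-24.6)+(-24.4)+24.2)/3, ((-19.7)+21.5+16.3)/3)
= (-8.2667, 6.0333)

(-8.2667, 6.0333)


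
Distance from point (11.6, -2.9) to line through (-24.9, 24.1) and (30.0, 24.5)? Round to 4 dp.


|cross product| = 1496.9
|line direction| = sqrt(3014.17) = 54.9015
Distance = 1496.9/sqrt(3014.17) = 27.2652

27.2652


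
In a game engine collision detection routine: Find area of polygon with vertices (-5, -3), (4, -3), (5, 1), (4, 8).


Shoelace sum: ((-5)*(-3) - 4*(-3)) + (4*1 - 5*(-3)) + (5*8 - 4*1) + (4*(-3) - (-5)*8)
= 110
Area = |110|/2 = 55

55


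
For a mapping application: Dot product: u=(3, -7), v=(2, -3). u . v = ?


u . v = u_x*v_x + u_y*v_y = 3*2 + (-7)*(-3)
= 6 + 21 = 27

27


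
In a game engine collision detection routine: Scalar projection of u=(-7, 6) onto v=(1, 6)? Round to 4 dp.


u.v = 29, |v| = sqrt(37) = 6.0828
Scalar projection = u.v / |v| = 29 / sqrt(37) = 4.7676

4.7676


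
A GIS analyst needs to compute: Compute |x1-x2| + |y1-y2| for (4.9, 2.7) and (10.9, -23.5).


|4.9-10.9| + |2.7-(-23.5)| = 6 + 26.2 = 32.2

32.2


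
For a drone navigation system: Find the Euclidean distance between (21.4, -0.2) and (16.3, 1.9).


dx=-5.1, dy=2.1
d^2 = (-5.1)^2 + 2.1^2 = 30.42
d = sqrt(30.42) = 5.5154

5.5154


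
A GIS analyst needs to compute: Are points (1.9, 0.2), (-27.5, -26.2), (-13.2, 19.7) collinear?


Cross product: ((-27.5)-1.9)*(19.7-0.2) - ((-26.2)-0.2)*((-13.2)-1.9)
= -971.94

No, not collinear


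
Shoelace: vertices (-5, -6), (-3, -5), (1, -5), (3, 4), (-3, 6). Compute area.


Shoelace sum: ((-5)*(-5) - (-3)*(-6)) + ((-3)*(-5) - 1*(-5)) + (1*4 - 3*(-5)) + (3*6 - (-3)*4) + ((-3)*(-6) - (-5)*6)
= 124
Area = |124|/2 = 62

62


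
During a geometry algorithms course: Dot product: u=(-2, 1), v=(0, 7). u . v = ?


u . v = u_x*v_x + u_y*v_y = (-2)*0 + 1*7
= 0 + 7 = 7

7


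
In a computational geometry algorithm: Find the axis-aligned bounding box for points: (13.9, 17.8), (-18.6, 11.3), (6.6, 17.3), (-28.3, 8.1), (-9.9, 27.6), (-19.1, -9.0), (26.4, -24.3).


x range: [-28.3, 26.4]
y range: [-24.3, 27.6]
Bounding box: (-28.3,-24.3) to (26.4,27.6)

(-28.3,-24.3) to (26.4,27.6)


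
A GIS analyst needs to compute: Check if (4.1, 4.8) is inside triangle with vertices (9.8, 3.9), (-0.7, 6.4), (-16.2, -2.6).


Cross products: AB x AP = 4.8, BC x BP = 68, CA x CP = 60.45
All same sign? yes

Yes, inside


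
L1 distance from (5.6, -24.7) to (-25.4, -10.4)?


|5.6-(-25.4)| + |(-24.7)-(-10.4)| = 31 + 14.3 = 45.3

45.3


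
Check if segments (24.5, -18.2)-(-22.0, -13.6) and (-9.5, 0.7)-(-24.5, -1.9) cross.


Cross products: d1=371.9, d2=182, d3=-722.45, d4=-532.55
d1*d2 < 0 and d3*d4 < 0? no

No, they don't intersect


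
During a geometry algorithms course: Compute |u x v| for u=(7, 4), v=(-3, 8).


|u x v| = |7*8 - 4*(-3)|
= |56 - (-12)| = 68

68


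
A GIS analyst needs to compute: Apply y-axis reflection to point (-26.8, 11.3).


Reflection over y-axis: (x,y) -> (-x,y)
(-26.8, 11.3) -> (26.8, 11.3)

(26.8, 11.3)


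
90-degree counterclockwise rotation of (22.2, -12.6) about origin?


90° CCW: (x,y) -> (-y, x)
(22.2,-12.6) -> (12.6, 22.2)

(12.6, 22.2)


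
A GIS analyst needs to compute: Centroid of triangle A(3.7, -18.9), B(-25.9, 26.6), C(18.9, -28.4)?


Centroid = ((x_A+x_B+x_C)/3, (y_A+y_B+y_C)/3)
= ((3.7+(-25.9)+18.9)/3, ((-18.9)+26.6+(-28.4))/3)
= (-1.1, -6.9)

(-1.1, -6.9)


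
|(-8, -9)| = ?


|u| = sqrt((-8)^2 + (-9)^2) = sqrt(145) = 12.0416

12.0416


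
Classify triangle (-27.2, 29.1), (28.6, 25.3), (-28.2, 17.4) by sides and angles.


Side lengths squared: AB^2=3128.08, BC^2=3288.65, CA^2=137.89
Sorted: [137.89, 3128.08, 3288.65]
By sides: Scalene, By angles: Obtuse

Scalene, Obtuse


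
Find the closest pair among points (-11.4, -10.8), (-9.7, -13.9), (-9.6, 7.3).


d(P0,P1) = 3.5355, d(P0,P2) = 18.1893, d(P1,P2) = 21.2002
Closest: P0 and P1

Closest pair: (-11.4, -10.8) and (-9.7, -13.9), distance = 3.5355


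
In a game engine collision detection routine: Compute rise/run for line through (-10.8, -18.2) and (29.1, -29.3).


slope = (y2-y1)/(x2-x1) = ((-29.3)-(-18.2))/(29.1-(-10.8)) = (-11.1)/39.9 = -0.2782

-0.2782


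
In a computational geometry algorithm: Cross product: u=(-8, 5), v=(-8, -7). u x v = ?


u x v = u_x*v_y - u_y*v_x = (-8)*(-7) - 5*(-8)
= 56 - (-40) = 96

96


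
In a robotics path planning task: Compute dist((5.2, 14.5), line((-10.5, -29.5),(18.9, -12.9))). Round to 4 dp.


|cross product| = 1032.98
|line direction| = sqrt(1139.92) = 33.7627
Distance = 1032.98/sqrt(1139.92) = 30.5953

30.5953


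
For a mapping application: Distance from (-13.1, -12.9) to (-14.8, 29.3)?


dx=-1.7, dy=42.2
d^2 = (-1.7)^2 + 42.2^2 = 1783.73
d = sqrt(1783.73) = 42.2342

42.2342


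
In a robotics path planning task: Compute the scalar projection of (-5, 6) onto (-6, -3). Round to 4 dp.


u.v = 12, |v| = sqrt(45) = 6.7082
Scalar projection = u.v / |v| = 12 / sqrt(45) = 1.7889

1.7889


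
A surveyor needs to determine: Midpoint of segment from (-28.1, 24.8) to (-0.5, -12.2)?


M = (((-28.1)+(-0.5))/2, (24.8+(-12.2))/2)
= (-14.3, 6.3)

(-14.3, 6.3)


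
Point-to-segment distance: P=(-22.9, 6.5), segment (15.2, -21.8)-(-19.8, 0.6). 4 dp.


Project P onto AB: t = 1 (clamped to [0,1])
Closest point on segment: (-19.8, 0.6)
Distance: 6.6648

6.6648


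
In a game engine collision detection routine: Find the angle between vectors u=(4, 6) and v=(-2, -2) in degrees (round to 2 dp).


u.v = -20, |u| = sqrt(52) = 7.2111, |v| = sqrt(8) = 2.8284
cos(theta) = u.v/(|u||v|) = -20/sqrt(416) = -0.980581
theta = acos(-0.980581) = 168.69 degrees

168.69 degrees


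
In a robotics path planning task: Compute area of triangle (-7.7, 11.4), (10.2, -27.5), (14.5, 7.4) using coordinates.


Area = |x_A(y_B-y_C) + x_B(y_C-y_A) + x_C(y_A-y_B)|/2
= |268.73 + (-40.8) + 564.05|/2
= 791.98/2 = 395.99

395.99


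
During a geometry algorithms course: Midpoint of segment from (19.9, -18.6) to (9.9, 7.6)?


M = ((19.9+9.9)/2, ((-18.6)+7.6)/2)
= (14.9, -5.5)

(14.9, -5.5)


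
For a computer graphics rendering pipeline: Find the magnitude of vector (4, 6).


|u| = sqrt(4^2 + 6^2) = sqrt(52) = 7.2111

7.2111


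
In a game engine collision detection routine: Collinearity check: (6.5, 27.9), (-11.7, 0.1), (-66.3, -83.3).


Cross product: ((-11.7)-6.5)*((-83.3)-27.9) - (0.1-27.9)*((-66.3)-6.5)
= 0

Yes, collinear


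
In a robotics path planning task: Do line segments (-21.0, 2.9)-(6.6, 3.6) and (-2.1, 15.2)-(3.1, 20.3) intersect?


Cross products: d1=32.43, d2=-104.69, d3=326.25, d4=463.37
d1*d2 < 0 and d3*d4 < 0? no

No, they don't intersect


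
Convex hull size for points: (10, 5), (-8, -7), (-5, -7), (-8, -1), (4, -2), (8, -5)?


Convex hull vertices (CCW): (-8, -7), (-5, -7), (8, -5), (10, 5), (-8, -1)
Count = 5

5


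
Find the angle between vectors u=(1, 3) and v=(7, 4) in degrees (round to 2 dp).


u.v = 19, |u| = sqrt(10) = 3.1623, |v| = sqrt(65) = 8.0623
cos(theta) = u.v/(|u||v|) = 19/sqrt(650) = 0.745241
theta = acos(0.745241) = 41.82 degrees

41.82 degrees


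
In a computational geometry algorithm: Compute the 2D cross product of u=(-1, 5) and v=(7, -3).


u x v = u_x*v_y - u_y*v_x = (-1)*(-3) - 5*7
= 3 - 35 = -32

-32


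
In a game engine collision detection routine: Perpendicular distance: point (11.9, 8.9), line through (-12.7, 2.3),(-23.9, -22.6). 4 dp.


|cross product| = 538.62
|line direction| = sqrt(745.45) = 27.3029
Distance = 538.62/sqrt(745.45) = 19.7276

19.7276


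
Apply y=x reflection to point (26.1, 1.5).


Reflection over y=x: (x,y) -> (y,x)
(26.1, 1.5) -> (1.5, 26.1)

(1.5, 26.1)


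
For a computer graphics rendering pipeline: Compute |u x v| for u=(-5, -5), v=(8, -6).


|u x v| = |(-5)*(-6) - (-5)*8|
= |30 - (-40)| = 70

70


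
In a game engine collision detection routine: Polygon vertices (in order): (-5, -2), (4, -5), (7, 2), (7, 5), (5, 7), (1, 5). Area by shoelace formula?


Shoelace sum: ((-5)*(-5) - 4*(-2)) + (4*2 - 7*(-5)) + (7*5 - 7*2) + (7*7 - 5*5) + (5*5 - 1*7) + (1*(-2) - (-5)*5)
= 162
Area = |162|/2 = 81

81


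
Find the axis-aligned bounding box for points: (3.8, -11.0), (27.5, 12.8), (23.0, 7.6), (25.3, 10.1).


x range: [3.8, 27.5]
y range: [-11, 12.8]
Bounding box: (3.8,-11) to (27.5,12.8)

(3.8,-11) to (27.5,12.8)


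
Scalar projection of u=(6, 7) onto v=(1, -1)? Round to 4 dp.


u.v = -1, |v| = sqrt(2) = 1.4142
Scalar projection = u.v / |v| = -1 / sqrt(2) = -0.7071

-0.7071


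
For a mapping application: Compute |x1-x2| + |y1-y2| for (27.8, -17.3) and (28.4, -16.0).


|27.8-28.4| + |(-17.3)-(-16)| = 0.6 + 1.3 = 1.9

1.9


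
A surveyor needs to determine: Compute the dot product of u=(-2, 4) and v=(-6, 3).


u . v = u_x*v_x + u_y*v_y = (-2)*(-6) + 4*3
= 12 + 12 = 24

24


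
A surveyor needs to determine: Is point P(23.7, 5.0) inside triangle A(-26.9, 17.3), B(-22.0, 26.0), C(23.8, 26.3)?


Cross products: AB x AP = -500.49, BC x BP = -975.51, CA x CP = 1079.01
All same sign? no

No, outside


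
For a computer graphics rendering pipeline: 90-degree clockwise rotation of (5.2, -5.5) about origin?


90° CW: (x,y) -> (y, -x)
(5.2,-5.5) -> (-5.5, -5.2)

(-5.5, -5.2)


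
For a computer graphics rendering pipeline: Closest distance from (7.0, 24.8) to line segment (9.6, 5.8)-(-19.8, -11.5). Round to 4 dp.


Project P onto AB: t = 0 (clamped to [0,1])
Closest point on segment: (9.6, 5.8)
Distance: 19.1771

19.1771


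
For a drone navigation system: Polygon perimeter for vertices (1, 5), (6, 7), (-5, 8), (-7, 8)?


Sides: (1, 5)->(6, 7): sqrt(29) = 5.385165, (6, 7)->(-5, 8): sqrt(122) = 11.045361, (-5, 8)->(-7, 8): sqrt(4) = 2, (-7, 8)->(1, 5): sqrt(73) = 8.544004
Sum = 26.97453
Perimeter = 26.9745

26.9745


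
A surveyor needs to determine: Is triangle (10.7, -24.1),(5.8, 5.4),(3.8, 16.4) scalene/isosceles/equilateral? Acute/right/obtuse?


Side lengths squared: AB^2=894.26, BC^2=125, CA^2=1687.86
Sorted: [125, 894.26, 1687.86]
By sides: Scalene, By angles: Obtuse

Scalene, Obtuse


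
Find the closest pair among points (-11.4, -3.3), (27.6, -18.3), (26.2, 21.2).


d(P0,P1) = 41.7852, d(P0,P2) = 44.8777, d(P1,P2) = 39.5248
Closest: P1 and P2

Closest pair: (27.6, -18.3) and (26.2, 21.2), distance = 39.5248


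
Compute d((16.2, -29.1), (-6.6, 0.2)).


dx=-22.8, dy=29.3
d^2 = (-22.8)^2 + 29.3^2 = 1378.33
d = sqrt(1378.33) = 37.1259

37.1259


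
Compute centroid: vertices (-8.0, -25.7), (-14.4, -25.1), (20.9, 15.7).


Centroid = ((x_A+x_B+x_C)/3, (y_A+y_B+y_C)/3)
= (((-8)+(-14.4)+20.9)/3, ((-25.7)+(-25.1)+15.7)/3)
= (-0.5, -11.7)

(-0.5, -11.7)


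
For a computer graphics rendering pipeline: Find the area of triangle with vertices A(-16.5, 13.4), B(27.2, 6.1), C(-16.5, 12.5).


Area = |x_A(y_B-y_C) + x_B(y_C-y_A) + x_C(y_A-y_B)|/2
= |105.6 + (-24.48) + (-120.45)|/2
= 39.33/2 = 19.665

19.665


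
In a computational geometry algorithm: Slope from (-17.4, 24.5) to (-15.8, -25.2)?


slope = (y2-y1)/(x2-x1) = ((-25.2)-24.5)/((-15.8)-(-17.4)) = (-49.7)/1.6 = -31.0625

-31.0625


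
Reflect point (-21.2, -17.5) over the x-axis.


Reflection over x-axis: (x,y) -> (x,-y)
(-21.2, -17.5) -> (-21.2, 17.5)

(-21.2, 17.5)


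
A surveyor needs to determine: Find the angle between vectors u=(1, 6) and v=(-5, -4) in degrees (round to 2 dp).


u.v = -29, |u| = sqrt(37) = 6.0828, |v| = sqrt(41) = 6.4031
cos(theta) = u.v/(|u||v|) = -29/sqrt(1517) = -0.744569
theta = acos(-0.744569) = 138.12 degrees

138.12 degrees


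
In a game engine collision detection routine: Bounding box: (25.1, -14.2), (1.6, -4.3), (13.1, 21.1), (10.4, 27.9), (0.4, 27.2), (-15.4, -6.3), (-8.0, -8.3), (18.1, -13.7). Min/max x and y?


x range: [-15.4, 25.1]
y range: [-14.2, 27.9]
Bounding box: (-15.4,-14.2) to (25.1,27.9)

(-15.4,-14.2) to (25.1,27.9)


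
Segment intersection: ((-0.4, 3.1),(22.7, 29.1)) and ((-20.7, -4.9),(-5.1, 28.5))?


Cross products: d1=-553.22, d2=-919.16, d3=343, d4=708.94
d1*d2 < 0 and d3*d4 < 0? no

No, they don't intersect


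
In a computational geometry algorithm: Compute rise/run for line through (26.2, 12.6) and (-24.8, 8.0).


slope = (y2-y1)/(x2-x1) = (8-12.6)/((-24.8)-26.2) = (-4.6)/(-51) = 0.0902

0.0902


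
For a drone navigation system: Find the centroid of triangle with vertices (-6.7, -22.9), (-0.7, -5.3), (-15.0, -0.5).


Centroid = ((x_A+x_B+x_C)/3, (y_A+y_B+y_C)/3)
= (((-6.7)+(-0.7)+(-15))/3, ((-22.9)+(-5.3)+(-0.5))/3)
= (-7.4667, -9.5667)

(-7.4667, -9.5667)


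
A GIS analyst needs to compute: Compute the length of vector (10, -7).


|u| = sqrt(10^2 + (-7)^2) = sqrt(149) = 12.2066

12.2066


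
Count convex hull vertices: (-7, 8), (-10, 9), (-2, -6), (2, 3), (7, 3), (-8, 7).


Convex hull vertices (CCW): (-10, 9), (-2, -6), (7, 3), (-7, 8)
Count = 4

4


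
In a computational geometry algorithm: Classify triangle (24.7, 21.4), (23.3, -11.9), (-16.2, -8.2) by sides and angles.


Side lengths squared: AB^2=1110.85, BC^2=1573.94, CA^2=2548.97
Sorted: [1110.85, 1573.94, 2548.97]
By sides: Scalene, By angles: Acute

Scalene, Acute


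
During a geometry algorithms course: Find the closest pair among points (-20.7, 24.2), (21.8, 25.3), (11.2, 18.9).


d(P0,P1) = 42.5142, d(P0,P2) = 32.3373, d(P1,P2) = 12.3822
Closest: P1 and P2

Closest pair: (21.8, 25.3) and (11.2, 18.9), distance = 12.3822


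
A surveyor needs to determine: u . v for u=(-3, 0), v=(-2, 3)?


u . v = u_x*v_x + u_y*v_y = (-3)*(-2) + 0*3
= 6 + 0 = 6

6


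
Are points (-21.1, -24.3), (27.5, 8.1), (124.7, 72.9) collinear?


Cross product: (27.5-(-21.1))*(72.9-(-24.3)) - (8.1-(-24.3))*(124.7-(-21.1))
= 0

Yes, collinear


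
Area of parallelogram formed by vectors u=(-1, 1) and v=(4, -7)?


|u x v| = |(-1)*(-7) - 1*4|
= |7 - 4| = 3

3


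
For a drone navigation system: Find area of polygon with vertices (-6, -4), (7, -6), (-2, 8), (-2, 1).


Shoelace sum: ((-6)*(-6) - 7*(-4)) + (7*8 - (-2)*(-6)) + ((-2)*1 - (-2)*8) + ((-2)*(-4) - (-6)*1)
= 136
Area = |136|/2 = 68

68


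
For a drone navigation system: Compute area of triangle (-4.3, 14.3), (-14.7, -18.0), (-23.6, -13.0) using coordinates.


Area = |x_A(y_B-y_C) + x_B(y_C-y_A) + x_C(y_A-y_B)|/2
= |21.5 + 401.31 + (-762.28)|/2
= 339.47/2 = 169.735

169.735


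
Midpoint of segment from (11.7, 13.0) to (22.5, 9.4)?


M = ((11.7+22.5)/2, (13+9.4)/2)
= (17.1, 11.2)

(17.1, 11.2)


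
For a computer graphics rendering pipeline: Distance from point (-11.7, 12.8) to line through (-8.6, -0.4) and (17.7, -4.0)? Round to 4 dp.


|cross product| = 336
|line direction| = sqrt(704.65) = 26.5452
Distance = 336/sqrt(704.65) = 12.6576

12.6576


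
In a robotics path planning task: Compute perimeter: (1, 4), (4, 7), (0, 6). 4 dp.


Sides: (1, 4)->(4, 7): sqrt(18) = 4.242641, (4, 7)->(0, 6): sqrt(17) = 4.123106, (0, 6)->(1, 4): sqrt(5) = 2.236068
Sum = 10.601815
Perimeter = 10.6018

10.6018


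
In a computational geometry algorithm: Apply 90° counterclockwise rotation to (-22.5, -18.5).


90° CCW: (x,y) -> (-y, x)
(-22.5,-18.5) -> (18.5, -22.5)

(18.5, -22.5)


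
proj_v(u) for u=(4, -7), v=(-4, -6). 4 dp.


u.v = 26, |v| = sqrt(52) = 7.2111
Scalar projection = u.v / |v| = 26 / sqrt(52) = 3.6056

3.6056


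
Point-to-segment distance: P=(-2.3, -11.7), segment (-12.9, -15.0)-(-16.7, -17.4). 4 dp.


Project P onto AB: t = 0 (clamped to [0,1])
Closest point on segment: (-12.9, -15)
Distance: 11.1018

11.1018


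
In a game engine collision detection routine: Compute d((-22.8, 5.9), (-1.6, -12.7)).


dx=21.2, dy=-18.6
d^2 = 21.2^2 + (-18.6)^2 = 795.4
d = sqrt(795.4) = 28.2028

28.2028


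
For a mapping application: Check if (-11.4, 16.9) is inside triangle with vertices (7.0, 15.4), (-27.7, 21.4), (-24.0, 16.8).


Cross products: AB x AP = 58.35, BC x BP = 58.33, CA x CP = 20.74
All same sign? yes

Yes, inside
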